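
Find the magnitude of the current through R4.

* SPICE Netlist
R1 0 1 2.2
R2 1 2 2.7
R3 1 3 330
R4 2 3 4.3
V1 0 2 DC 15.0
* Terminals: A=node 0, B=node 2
Nodal analysis, taking node 2 as the 0 V reference.
Source V1 fixes V_0 = 15 V.
KCL at each unknown node (sum of currents leaving = 0; resistances in Ω):
  Node 1: (V_1 - 15)/2.2 + (V_1 - 0)/2.7 + (V_1 - V_3)/330 = 0
  Node 3: (V_3 - V_1)/330 + (V_3 - 0)/4.3 = 0
Collecting terms (coefficients in siemens):
  0.8279·V_1 - 0.00303·V_3 = 6.818
  0.2356·V_3 - 0.00303·V_1 = 0
Determinant D = (0.8279)(0.2356) - (-0.00303)(-0.00303) = 0.195
V_1 = [(6.818)(0.2356) - (-0.00303)(0)]/D = 8.235 V
V_3 = [(0.8279)(0) - (6.818)(-0.00303)]/D = 0.1059 V
I_R4 = (V_2 - V_3)/R4 = (0 - 0.1059)/4.3 = -0.02463 A
|I_R4| = 0.02463 A

Final answer: |I_R4| = 0.02463 A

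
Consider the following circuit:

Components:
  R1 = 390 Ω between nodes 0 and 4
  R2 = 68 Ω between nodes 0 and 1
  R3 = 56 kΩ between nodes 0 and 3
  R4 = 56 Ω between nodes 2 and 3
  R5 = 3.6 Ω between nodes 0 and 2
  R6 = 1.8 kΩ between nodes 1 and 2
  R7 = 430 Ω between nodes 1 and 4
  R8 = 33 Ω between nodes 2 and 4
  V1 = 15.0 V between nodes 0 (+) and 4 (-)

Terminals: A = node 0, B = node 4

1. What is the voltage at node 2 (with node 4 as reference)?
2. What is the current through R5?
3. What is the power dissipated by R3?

Nodal analysis, taking node 4 as the 0 V reference.
Source V1 fixes V_0 = 15 V.
KCL at each unknown node (sum of currents leaving = 0; resistances in Ω):
  Node 1: (V_1 - 15)/68 + (V_1 - V_2)/1800 + (V_1 - 0)/430 = 0
  Node 2: (V_2 - V_3)/56 + (V_2 - 15)/3.6 + (V_2 - V_1)/1800 + (V_2 - 0)/33 = 0
  Node 3: (V_3 - 15)/56000 + (V_3 - V_2)/56 = 0
Collecting terms (coefficients in siemens):
  0.01759·V_1 - 0.0005556·V_2 = 0.2206
  0.3265·V_2 - 0.0005556·V_1 - 0.01786·V_3 = 4.167
  0.01787·V_3 - 0.01786·V_2 = 0.0002679
Solving these 3 simultaneous equations (Gaussian elimination) gives:
  V_1 = 12.97 V, V_2 = 13.52 V, V_3 = 13.53 V
Part 1:
  Read off the nodal solution: V_2 = 13.52 V
Part 2:
  I_R5 = (V_0 - V_2)/R5 = (15 - 13.52)/3.6 = 0.4101 A
  Magnitude: I_R5 = 0.4101 A
Part 3:
  I_R3 = (V_0 - V_3)/R3 = (15 - 13.53)/56000 = 0.00002634 A
  P_R3 = I_R3² × R3 = (0.00002634)² × 56000 = 0.00003884 W

Final answers:
1. V_2 = 13.52 V
2. I_R5 = 0.4101 A
3. P_R3 = 3.884e-05 W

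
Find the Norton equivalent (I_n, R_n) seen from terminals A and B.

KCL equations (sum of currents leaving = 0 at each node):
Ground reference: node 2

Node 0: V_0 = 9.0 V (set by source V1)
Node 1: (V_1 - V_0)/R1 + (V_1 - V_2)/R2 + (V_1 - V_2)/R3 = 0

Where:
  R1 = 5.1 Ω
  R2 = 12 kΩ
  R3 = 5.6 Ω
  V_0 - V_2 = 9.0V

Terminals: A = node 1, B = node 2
Find the Thévenin equivalent first; then I_n = V_th/R_th and R_n = R_th.
Step 1 — V_th is the open-circuit voltage V_A - V_B (nothing connected across the terminals).
Nodal analysis, taking node 2 as the 0 V reference.
Source V1 fixes V_0 = 9 V.
KCL at each unknown node (sum of currents leaving = 0; resistances in Ω):
  Node 1: (V_1 - 9)/5.1 + (V_1 - 0)/12000 + (V_1 - 0)/5.6 = 0
Collecting terms: 0.3747 × V_1 = 1.765  =>  V_1 = 4.709 V
V_th = V_1 - V_2 = 4.709 - 0 = 4.709 V
Step 2 — R_th: zero the source — replace V1 by a short circuit (node 2 merges into node 0) — and find the resistance seen between A (node 1) and B (node 0).
Reduce the network between node 1 (A) and node 0 (B) by series/parallel combination:
  Rp1 = R1 ‖ R2 ‖ R3 (parallel, all between nodes 0 and 1) = 1/(1/5.1 + 1/12000 + 1/5.6) = 2.669 Ω
R_th = 2.669 Ω
I_n = V_th/R_th = 4.709/2.669 = 1.765 A, and R_n = R_th = 2.669 Ω

Final answer: I_n = 1.765 A, R_n = 2.669 Ω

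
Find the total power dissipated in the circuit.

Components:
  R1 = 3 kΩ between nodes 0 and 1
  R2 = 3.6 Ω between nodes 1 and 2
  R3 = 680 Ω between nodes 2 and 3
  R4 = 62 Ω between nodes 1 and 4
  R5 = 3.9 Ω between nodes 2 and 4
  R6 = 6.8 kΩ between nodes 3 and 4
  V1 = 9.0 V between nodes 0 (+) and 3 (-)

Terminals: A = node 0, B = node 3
Nodal analysis, taking node 3 as the 0 V reference.
Source V1 fixes V_0 = 9 V.
KCL at each unknown node (sum of currents leaving = 0; resistances in Ω):
  Node 1: (V_1 - 9)/3000 + (V_1 - V_2)/3.6 + (V_1 - V_4)/62 = 0
  Node 2: (V_2 - V_1)/3.6 + (V_2 - 0)/680 + (V_2 - V_4)/3.9 = 0
  Node 4: (V_4 - V_1)/62 + (V_4 - V_2)/3.9 + (V_4 - 0)/6800 = 0
Collecting terms (coefficients in siemens):
  0.2942·V_1 - 0.2778·V_2 - 0.01613·V_4 = 0.003
  0.5357·V_2 - 0.2778·V_1 - 0.2564·V_4 = 0
  0.2727·V_4 - 0.01613·V_1 - 0.2564·V_2 = 0
Solving these 3 simultaneous equations (Gaussian elimination) gives:
  V_1 = 1.545 V, V_2 = 1.536 V, V_4 = 1.536 V
Power in each resistor, P = (ΔV)²/R:
  P_R1 = (9 - 1.545)²/3000 = 0.01853 W
  P_R2 = (1.545 - 1.536)²/3.6 = 0.00001977 W
  P_R3 = (1.536 - 0)²/680 = 0.003471 W
  P_R4 = (1.545 - 1.536)²/62 = 0.00000124 W
  P_R5 = (1.536 - 1.536)²/3.9 = 0.00000002783 W
  P_R6 = (0 - 1.536)²/6800 = 0.0003469 W
P_total = P_R1 + P_R2 + P_R3 + P_R4 + P_R5 + P_R6 = 0.02237 W

Final answer: 0.02237 W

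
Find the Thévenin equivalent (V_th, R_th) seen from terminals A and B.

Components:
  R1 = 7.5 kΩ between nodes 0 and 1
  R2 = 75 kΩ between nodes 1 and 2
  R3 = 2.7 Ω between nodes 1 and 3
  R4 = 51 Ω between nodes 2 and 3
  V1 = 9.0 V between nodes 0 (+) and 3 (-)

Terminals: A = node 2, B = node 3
Step 1 — V_th is the open-circuit voltage V_A - V_B (nothing connected across the terminals).
Nodal analysis, taking node 3 as the 0 V reference.
Source V1 fixes V_0 = 9 V.
KCL at each unknown node (sum of currents leaving = 0; resistances in Ω):
  Node 1: (V_1 - 9)/7500 + (V_1 - V_2)/75000 + (V_1 - 0)/2.7 = 0
  Node 2: (V_2 - V_1)/75000 + (V_2 - 0)/51 = 0
Collecting terms (coefficients in siemens):
  0.3705·V_1 - 0.00001333·V_2 = 0.0012
  0.01962·V_2 - 0.00001333·V_1 = 0
Determinant D = (0.3705)(0.01962) - (-0.00001333)(-0.00001333) = 0.00727
V_1 = [(0.0012)(0.01962) - (-0.00001333)(0)]/D = 0.003239 V
V_2 = [(0.3705)(0) - (0.0012)(-0.00001333)]/D = 0.000002201 V
V_th = V_2 - V_3 = 0.000002201 - 0 = 0.000002201 V
Step 2 — R_th: zero the source — replace V1 by a short circuit (node 3 merges into node 0) — and find the resistance seen between A (node 2) and B (node 0).
Reduce the network between node 2 (A) and node 0 (B) by series/parallel combination:
  Rp1 = R1 ‖ R3 (parallel, both between nodes 0 and 1) = 1/(1/7500 + 1/2.7) = 2.699 Ω
  Rs1 = R2 + Rp1 (series, joined only at node 1) = 75000 + 2.699 = 75000 Ω
  Rp2 = R4 ‖ Rs1 (parallel, both between nodes 0 and 2) = 1/(1/51 + 1/75000) = 50.97 Ω
R_th = 50.97 Ω

Final answer: V_th = 2.201e-06 V, R_th = 50.97 Ω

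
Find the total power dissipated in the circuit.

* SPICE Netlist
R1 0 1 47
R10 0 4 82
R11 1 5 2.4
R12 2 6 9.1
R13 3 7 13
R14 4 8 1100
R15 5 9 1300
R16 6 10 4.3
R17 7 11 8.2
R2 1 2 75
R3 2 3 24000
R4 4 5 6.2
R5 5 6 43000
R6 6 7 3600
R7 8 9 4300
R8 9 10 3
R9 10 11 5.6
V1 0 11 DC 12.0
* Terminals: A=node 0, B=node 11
Nodal analysis, taking node 11 as the 0 V reference.
Source V1 fixes V_0 = 12 V.
KCL at each unknown node (sum of currents leaving = 0; resistances in Ω):
  Node 1: (V_1 - 12)/47 + (V_1 - V_2)/75 + (V_1 - V_5)/2.4 = 0
  Node 2: (V_2 - V_1)/75 + (V_2 - V_3)/24000 + (V_2 - V_6)/9.1 = 0
  Node 3: (V_3 - V_2)/24000 + (V_3 - V_7)/13 = 0
  Node 4: (V_4 - V_5)/6.2 + (V_4 - 12)/82 + (V_4 - V_8)/1100 = 0
  Node 5: (V_5 - V_4)/6.2 + (V_5 - V_6)/43000 + (V_5 - V_1)/2.4 + (V_5 - V_9)/1300 = 0
  Node 6: (V_6 - V_5)/43000 + (V_6 - V_7)/3600 + (V_6 - V_2)/9.1 + (V_6 - V_10)/4.3 = 0
  Node 7: (V_7 - V_6)/3600 + (V_7 - V_3)/13 + (V_7 - 0)/8.2 = 0
  Node 8: (V_8 - V_9)/4300 + (V_8 - V_4)/1100 = 0
  Node 9: (V_9 - V_8)/4300 + (V_9 - V_10)/3 + (V_9 - V_5)/1300 = 0
  Node 10: (V_10 - V_9)/3 + (V_10 - 0)/5.6 + (V_10 - V_6)/4.3 = 0
Collecting terms (coefficients in siemens):
  0.4513·V_1 - 0.01333·V_2 - 0.4167·V_5 = 0.2553
  0.1233·V_2 - 0.01333·V_1 - 0.00004167·V_3 - 0.1099·V_6 = 0
  0.07696·V_3 - 0.00004167·V_2 - 0.07692·V_7 = 0
  0.1744·V_4 - 0.1613·V_5 - 0.0009091·V_8 = 0.1463
  0.5787·V_5 - 0.4167·V_1 - 0.1613·V_4 - 0.00002326·V_6 - 0.0007692·V_9 = 0
  0.3427·V_6 - 0.1099·V_2 - 0.00002326·V_5 - 0.0002778·V_7 - 0.2326·V_10 = 0
  0.1992·V_7 - 0.07692·V_3 - 0.0002778·V_6 = 0
  0.001142·V_8 - 0.0009091·V_4 - 0.0002326·V_9 = 0
  0.3343·V_9 - 0.0007692·V_5 - 0.0002326·V_8 - 0.3333·V_10 = 0
  0.7445·V_10 - 0.2326·V_6 - 0.3333·V_9 = 0
Solving these 10 simultaneous equations (Gaussian elimination) gives:
  V_1 = 8.856 V, V_2 = 1.824 V, V_3 = 0.003814 V, V_4 = 9.128 V
  V_5 = 8.92 V, V_6 = 0.9713 V, V_7 = 0.002828 V, V_8 = 7.389 V
  V_9 = 0.5928 V, V_10 = 0.5689 V
Power in each resistor, P = (ΔV)²/R:
  P_R1 = (12 - 8.856)²/47 = 0.2104 W
  P_R2 = (8.856 - 1.824)²/75 = 0.6593 W
  P_R3 = (1.824 - 0.003814)²/24000 = 0.000138 W
  P_R4 = (9.128 - 8.92)²/6.2 = 0.006937 W
  P_R5 = (8.92 - 0.9713)²/43000 = 0.001469 W
  P_R6 = (0.9713 - 0.002828)²/3600 = 0.0002606 W
  P_R7 = (7.389 - 0.5928)²/4300 = 0.01074 W
  P_R8 = (0.5928 - 0.5689)²/3 = 0.0001913 W
  P_R9 = (0.5689 - 0)²/5.6 = 0.05779 W
  P_R10 = (12 - 9.128)²/82 = 0.1006 W
  P_R11 = (8.856 - 8.92)²/2.4 = 0.001731 W
  P_R12 = (1.824 - 0.9713)²/9.1 = 0.07987 W
  P_R13 = (0.003814 - 0.002828)²/13 = 0.00000007476 W
  P_R14 = (9.128 - 7.389)²/1100 = 0.002748 W
  P_R15 = (8.92 - 0.5928)²/1300 = 0.05334 W
  P_R16 = (0.9713 - 0.5689)²/4.3 = 0.03767 W
  P_R17 = (0.002828 - 0)²/8.2 = 0.0000009753 W
P_total = P_R1 + P_R2 + P_R3 + P_R4 + P_R5 + P_R6 + P_R7 + P_R8 + P_R9 + P_R10 + P_R11 + P_R12 + P_R13 + P_R14 + P_R15 + P_R16 + P_R17 = 1.223 W

Final answer: 1.223 W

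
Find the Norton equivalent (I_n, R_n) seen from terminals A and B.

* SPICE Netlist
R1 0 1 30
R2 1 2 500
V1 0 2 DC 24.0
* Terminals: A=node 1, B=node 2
Find the Thévenin equivalent first; then I_n = V_th/R_th and R_n = R_th.
Step 1 — V_th is the open-circuit voltage V_A - V_B (nothing connected across the terminals).
Nodal analysis, taking node 2 as the 0 V reference.
Source V1 fixes V_0 = 24 V.
KCL at each unknown node (sum of currents leaving = 0; resistances in Ω):
  Node 1: (V_1 - 24)/30 + (V_1 - 0)/500 = 0
Collecting terms: 0.03533 × V_1 = 0.8  =>  V_1 = 22.64 V
V_th = V_1 - V_2 = 22.64 - 0 = 22.64 V
Step 2 — R_th: zero the source — replace V1 by a short circuit (node 2 merges into node 0) — and find the resistance seen between A (node 1) and B (node 0).
Reduce the network between node 1 (A) and node 0 (B) by series/parallel combination:
  Rp1 = R1 ‖ R2 (parallel, both between nodes 0 and 1) = 1/(1/30 + 1/500) = 28.3 Ω
R_th = 28.3 Ω
I_n = V_th/R_th = 22.64/28.3 = 0.8 A, and R_n = R_th = 28.3 Ω

Final answer: I_n = 0.8 A, R_n = 28.3 Ω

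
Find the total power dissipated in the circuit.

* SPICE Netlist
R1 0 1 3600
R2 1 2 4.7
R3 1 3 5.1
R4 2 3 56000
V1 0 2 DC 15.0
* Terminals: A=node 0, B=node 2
Nodal analysis, taking node 2 as the 0 V reference.
Source V1 fixes V_0 = 15 V.
KCL at each unknown node (sum of currents leaving = 0; resistances in Ω):
  Node 1: (V_1 - 15)/3600 + (V_1 - 0)/4.7 + (V_1 - V_3)/5.1 = 0
  Node 3: (V_3 - V_1)/5.1 + (V_3 - 0)/56000 = 0
Collecting terms (coefficients in siemens):
  0.4091·V_1 - 0.1961·V_3 = 0.004167
  0.1961·V_3 - 0.1961·V_1 = 0
Determinant D = (0.4091)(0.1961) - (-0.1961)(-0.1961) = 0.04178
V_1 = [(0.004167)(0.1961) - (-0.1961)(0)]/D = 0.01956 V
V_3 = [(0.4091)(0) - (0.004167)(-0.1961)]/D = 0.01955 V
Power in each resistor, P = (ΔV)²/R:
  P_R1 = (15 - 0.01956)²/3600 = 0.06234 W
  P_R2 = (0.01956 - 0)²/4.7 = 0.00008137 W
  P_R3 = (0.01956 - 0.01955)²/5.1 = 0.0000000000006218 W
  P_R4 = (0 - 0.01955)²/56000 = 0.000000006828 W
P_total = P_R1 + P_R2 + P_R3 + P_R4 = 0.06242 W

Final answer: 0.06242 W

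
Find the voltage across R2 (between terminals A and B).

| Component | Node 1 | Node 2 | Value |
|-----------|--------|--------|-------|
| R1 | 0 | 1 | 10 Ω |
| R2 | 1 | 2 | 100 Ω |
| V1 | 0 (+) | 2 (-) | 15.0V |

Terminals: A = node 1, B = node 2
R1 and R2 are in series across V1 (node 0 → node 1 → node 2), and the output A–B is taken across R2, so this is a voltage divider.
Series current: I = V1/(R1 + R2) = 15/(10 + 100) = 15/110 = 0.1364 A
V_R2 = I × R2 = V1 × R2/(R1 + R2) = 15 × 100/110 = 13.64 V

Final answer: 13.64 V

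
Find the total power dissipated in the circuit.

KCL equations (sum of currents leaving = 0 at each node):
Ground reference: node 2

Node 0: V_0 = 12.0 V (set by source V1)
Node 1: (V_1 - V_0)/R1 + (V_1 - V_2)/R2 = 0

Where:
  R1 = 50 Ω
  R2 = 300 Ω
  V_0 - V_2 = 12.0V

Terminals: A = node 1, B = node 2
Nodal analysis, taking node 2 as the 0 V reference.
Source V1 fixes V_0 = 12 V.
KCL at each unknown node (sum of currents leaving = 0; resistances in Ω):
  Node 1: (V_1 - 12)/50 + (V_1 - 0)/300 = 0
Collecting terms: 0.02333 × V_1 = 0.24  =>  V_1 = 10.29 V
Power in each resistor, P = (ΔV)²/R:
  P_R1 = (12 - 10.29)²/50 = 0.05878 W
  P_R2 = (10.29 - 0)²/300 = 0.3527 W
P_total = P_R1 + P_R2 = 0.4114 W

Final answer: 0.4114 W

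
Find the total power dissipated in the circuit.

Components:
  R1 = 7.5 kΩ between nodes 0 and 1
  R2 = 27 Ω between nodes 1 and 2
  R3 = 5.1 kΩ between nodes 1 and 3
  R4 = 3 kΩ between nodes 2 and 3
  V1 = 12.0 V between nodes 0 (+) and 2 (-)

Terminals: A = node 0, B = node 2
Nodal analysis, taking node 2 as the 0 V reference.
Source V1 fixes V_0 = 12 V.
KCL at each unknown node (sum of currents leaving = 0; resistances in Ω):
  Node 1: (V_1 - 12)/7500 + (V_1 - 0)/27 + (V_1 - V_3)/5100 = 0
  Node 3: (V_3 - V_1)/5100 + (V_3 - 0)/3000 = 0
Collecting terms (coefficients in siemens):
  0.03737·V_1 - 0.0001961·V_3 = 0.0016
  0.0005294·V_3 - 0.0001961·V_1 = 0
Determinant D = (0.03737)(0.0005294) - (-0.0001961)(-0.0001961) = 0.00001974
V_1 = [(0.0016)(0.0005294) - (-0.0001961)(0)]/D = 0.0429 V
V_3 = [(0.03737)(0) - (0.0016)(-0.0001961)]/D = 0.01589 V
Power in each resistor, P = (ΔV)²/R:
  P_R1 = (12 - 0.0429)²/7500 = 0.01906 W
  P_R2 = (0.0429 - 0)²/27 = 0.00006817 W
  P_R3 = (0.0429 - 0.01589)²/5100 = 0.0000001431 W
  P_R4 = (0 - 0.01589)²/3000 = 0.00000008416 W
P_total = P_R1 + P_R2 + P_R3 + P_R4 = 0.01913 W

Final answer: 0.01913 W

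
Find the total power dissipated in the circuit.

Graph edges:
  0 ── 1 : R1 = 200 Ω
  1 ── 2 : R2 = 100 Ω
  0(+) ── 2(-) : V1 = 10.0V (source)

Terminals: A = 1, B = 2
Nodal analysis, taking node 2 as the 0 V reference.
Source V1 fixes V_0 = 10 V.
KCL at each unknown node (sum of currents leaving = 0; resistances in Ω):
  Node 1: (V_1 - 10)/200 + (V_1 - 0)/100 = 0
Collecting terms: 0.015 × V_1 = 0.05  =>  V_1 = 3.333 V
Power in each resistor, P = (ΔV)²/R:
  P_R1 = (10 - 3.333)²/200 = 0.2222 W
  P_R2 = (3.333 - 0)²/100 = 0.1111 W
P_total = P_R1 + P_R2 = 0.3333 W

Final answer: 0.3333 W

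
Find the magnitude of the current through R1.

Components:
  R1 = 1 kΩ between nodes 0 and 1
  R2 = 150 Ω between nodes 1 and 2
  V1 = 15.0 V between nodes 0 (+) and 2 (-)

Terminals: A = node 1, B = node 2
Nodal analysis, taking node 2 as the 0 V reference.
Source V1 fixes V_0 = 15 V.
KCL at each unknown node (sum of currents leaving = 0; resistances in Ω):
  Node 1: (V_1 - 15)/1000 + (V_1 - 0)/150 = 0
Collecting terms: 0.007667 × V_1 = 0.015  =>  V_1 = 1.957 V
I_R1 = (V_0 - V_1)/R1 = (15 - 1.957)/1000 = 0.01304 A
|I_R1| = 0.01304 A

Final answer: |I_R1| = 0.01304 A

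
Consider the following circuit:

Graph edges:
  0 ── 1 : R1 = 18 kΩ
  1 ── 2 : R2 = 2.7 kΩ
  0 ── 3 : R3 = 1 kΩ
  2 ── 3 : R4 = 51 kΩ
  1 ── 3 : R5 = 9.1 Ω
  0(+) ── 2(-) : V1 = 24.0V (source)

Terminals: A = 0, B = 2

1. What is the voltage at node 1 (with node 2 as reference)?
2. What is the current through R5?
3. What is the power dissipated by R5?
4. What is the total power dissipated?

Nodal analysis, taking node 2 as the 0 V reference.
Source V1 fixes V_0 = 24 V.
KCL at each unknown node (sum of currents leaving = 0; resistances in Ω):
  Node 1: (V_1 - 24)/18000 + (V_1 - 0)/2700 + (V_1 - V_3)/9.1 = 0
  Node 3: (V_3 - 24)/1000 + (V_3 - 0)/51000 + (V_3 - V_1)/9.1 = 0
Collecting terms (coefficients in siemens):
  0.1103·V_1 - 0.1099·V_3 = 0.001333
  0.1109·V_3 - 0.1099·V_1 = 0.024
Determinant D = (0.1103)(0.1109) - (-0.1099)(-0.1099) = 0.0001593
V_1 = [(0.001333)(0.1109) - (-0.1099)(0.024)]/D = 17.49 V
V_3 = [(0.1103)(0.024) - (0.001333)(-0.1099)]/D = 17.54 V
Part 1:
  Read off the nodal solution: V_1 = 17.49 V
Part 2:
  I_R5 = (V_1 - V_3)/R5 = (17.49 - 17.54)/9.1 = -0.006114 A
  Magnitude: I_R5 = 0.006114 A
Part 3:
  I_R5 = (V_1 - V_3)/R5 = (17.49 - 17.54)/9.1 = -0.006114 A
  P_R5 = I_R5² × R5 = (-0.006114)² × 9.1 = 0.0003402 W
Part 4:
  Power in each resistor, P = (ΔV)²/R:
    P_R1 = (24 - 17.49)²/18000 = 0.002357 W
    P_R2 = (17.49 - 0)²/2700 = 0.1132 W
    P_R3 = (24 - 17.54)²/1000 = 0.04171 W
    P_R4 = (0 - 17.54)²/51000 = 0.006034 W
    P_R5 = (17.49 - 17.54)²/9.1 = 0.0003402 W
  P_total = P_R1 + P_R2 + P_R3 + P_R4 + P_R5 = 0.1637 W

Final answers:
1. V_1 = 17.49 V
2. I_R5 = 0.006114 A
3. P_R5 = 0.0003402 W
4. P_total = 0.1637 W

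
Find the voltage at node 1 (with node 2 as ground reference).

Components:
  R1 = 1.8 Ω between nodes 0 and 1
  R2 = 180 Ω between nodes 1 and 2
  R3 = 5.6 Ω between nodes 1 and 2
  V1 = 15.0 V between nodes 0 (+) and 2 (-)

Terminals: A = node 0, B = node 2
Nodal analysis, taking node 2 as the 0 V reference.
Source V1 fixes V_0 = 15 V.
KCL at each unknown node (sum of currents leaving = 0; resistances in Ω):
  Node 1: (V_1 - 15)/1.8 + (V_1 - 0)/180 + (V_1 - 0)/5.6 = 0
Collecting terms: 0.7397 × V_1 = 8.333  =>  V_1 = 11.27 V
The requested potential is V_1 = 11.27 V.

Final answer: V_1 = 11.27 V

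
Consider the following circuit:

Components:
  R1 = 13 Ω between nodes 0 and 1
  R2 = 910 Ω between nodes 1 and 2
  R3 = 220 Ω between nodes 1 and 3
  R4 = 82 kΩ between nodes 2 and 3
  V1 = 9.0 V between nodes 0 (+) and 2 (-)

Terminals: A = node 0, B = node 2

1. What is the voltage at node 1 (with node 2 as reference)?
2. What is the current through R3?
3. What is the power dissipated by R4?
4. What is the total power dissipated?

Nodal analysis, taking node 2 as the 0 V reference.
Source V1 fixes V_0 = 9 V.
KCL at each unknown node (sum of currents leaving = 0; resistances in Ω):
  Node 1: (V_1 - 9)/13 + (V_1 - 0)/910 + (V_1 - V_3)/220 = 0
  Node 3: (V_3 - V_1)/220 + (V_3 - 0)/82000 = 0
Collecting terms (coefficients in siemens):
  0.08257·V_1 - 0.004545·V_3 = 0.6923
  0.004558·V_3 - 0.004545·V_1 = 0
Determinant D = (0.08257)(0.004558) - (-0.004545)(-0.004545) = 0.0003557
V_1 = [(0.6923)(0.004558) - (-0.004545)(0)]/D = 8.872 V
V_3 = [(0.08257)(0) - (0.6923)(-0.004545)]/D = 8.848 V
Part 1:
  Read off the nodal solution: V_1 = 8.872 V
Part 2:
  I_R3 = (V_1 - V_3)/R3 = (8.872 - 8.848)/220 = 0.0001079 A
  Magnitude: I_R3 = 0.0001079 A
Part 3:
  I_R4 = (V_2 - V_3)/R4 = (0 - 8.848)/82000 = -0.0001079 A
  P_R4 = I_R4² × R4 = (-0.0001079)² × 82000 = 0.0009547 W
Part 4:
  Power in each resistor, P = (ΔV)²/R:
    P_R1 = (9 - 8.872)²/13 = 0.001263 W
    P_R2 = (8.872 - 0)²/910 = 0.08649 W
    P_R3 = (8.872 - 8.848)²/220 = 0.000002562 W
    P_R4 = (0 - 8.848)²/82000 = 0.0009547 W
  P_total = P_R1 + P_R2 + P_R3 + P_R4 = 0.08871 W

Final answers:
1. V_1 = 8.872 V
2. I_R3 = 0.0001079 A
3. P_R4 = 0.0009547 W
4. P_total = 0.08871 W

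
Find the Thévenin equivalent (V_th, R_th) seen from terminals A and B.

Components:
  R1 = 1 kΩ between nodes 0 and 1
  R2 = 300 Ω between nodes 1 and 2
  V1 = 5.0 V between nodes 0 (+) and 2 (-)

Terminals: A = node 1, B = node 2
Step 1 — V_th is the open-circuit voltage V_A - V_B (nothing connected across the terminals).
Nodal analysis, taking node 2 as the 0 V reference.
Source V1 fixes V_0 = 5 V.
KCL at each unknown node (sum of currents leaving = 0; resistances in Ω):
  Node 1: (V_1 - 5)/1000 + (V_1 - 0)/300 = 0
Collecting terms: 0.004333 × V_1 = 0.005  =>  V_1 = 1.154 V
V_th = V_1 - V_2 = 1.154 - 0 = 1.154 V
Step 2 — R_th: zero the source — replace V1 by a short circuit (node 2 merges into node 0) — and find the resistance seen between A (node 1) and B (node 0).
Reduce the network between node 1 (A) and node 0 (B) by series/parallel combination:
  Rp1 = R1 ‖ R2 (parallel, both between nodes 0 and 1) = 1/(1/1000 + 1/300) = 230.8 Ω
R_th = 230.8 Ω

Final answer: V_th = 1.154 V, R_th = 230.8 Ω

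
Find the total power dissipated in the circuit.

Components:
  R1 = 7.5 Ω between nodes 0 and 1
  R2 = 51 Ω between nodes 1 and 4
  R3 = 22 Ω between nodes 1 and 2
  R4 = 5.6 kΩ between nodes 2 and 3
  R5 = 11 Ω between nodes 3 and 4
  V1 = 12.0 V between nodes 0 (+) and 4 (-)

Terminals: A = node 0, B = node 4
Nodal analysis, taking node 4 as the 0 V reference.
Source V1 fixes V_0 = 12 V.
KCL at each unknown node (sum of currents leaving = 0; resistances in Ω):
  Node 1: (V_1 - 12)/7.5 + (V_1 - 0)/51 + (V_1 - V_2)/22 = 0
  Node 2: (V_2 - V_1)/22 + (V_2 - V_3)/5600 = 0
  Node 3: (V_3 - V_2)/5600 + (V_3 - 0)/11 = 0
Collecting terms (coefficients in siemens):
  0.1984·V_1 - 0.04545·V_2 = 1.6
  0.04563·V_2 - 0.04545·V_1 - 0.0001786·V_3 = 0
  0.09109·V_3 - 0.0001786·V_2 = 0
Solving these 3 simultaneous equations (Gaussian elimination) gives:
  V_1 = 10.45 V, V_2 = 10.41 V, V_3 = 0.02041 V
Power in each resistor, P = (ΔV)²/R:
  P_R1 = (12 - 10.45)²/7.5 = 0.3206 W
  P_R2 = (10.45 - 0)²/51 = 2.141 W
  P_R3 = (10.45 - 10.41)²/22 = 0.00007571 W
  P_R4 = (10.41 - 0.02041)²/5600 = 0.01927 W
  P_R5 = (0.02041 - 0)²/11 = 0.00003785 W
P_total = P_R1 + P_R2 + P_R3 + P_R4 + P_R5 = 2.481 W

Final answer: 2.481 W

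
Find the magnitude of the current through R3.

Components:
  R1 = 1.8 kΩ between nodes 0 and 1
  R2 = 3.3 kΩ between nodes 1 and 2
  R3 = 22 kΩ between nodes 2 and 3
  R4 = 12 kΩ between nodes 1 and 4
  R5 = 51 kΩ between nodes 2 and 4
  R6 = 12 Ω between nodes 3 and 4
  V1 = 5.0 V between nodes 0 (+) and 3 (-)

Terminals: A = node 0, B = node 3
Nodal analysis, taking node 3 as the 0 V reference.
Source V1 fixes V_0 = 5 V.
KCL at each unknown node (sum of currents leaving = 0; resistances in Ω):
  Node 1: (V_1 - 5)/1800 + (V_1 - V_2)/3300 + (V_1 - V_4)/12000 = 0
  Node 2: (V_2 - V_1)/3300 + (V_2 - 0)/22000 + (V_2 - V_4)/51000 = 0
  Node 4: (V_4 - V_1)/12000 + (V_4 - V_2)/51000 + (V_4 - 0)/12 = 0
Collecting terms (coefficients in siemens):
  0.0009419·V_1 - 0.000303·V_2 - 0.00008333·V_4 = 0.002778
  0.0003681·V_2 - 0.000303·V_1 - 0.00001961·V_4 = 0
  0.08344·V_4 - 0.00008333·V_1 - 0.00001961·V_2 = 0
Solving these 3 simultaneous equations (Gaussian elimination) gives:
  V_1 = 4.012 V, V_2 = 3.303 V, V_4 = 0.004784 V
I_R3 = (V_2 - V_3)/R3 = (3.303 - 0)/22000 = 0.0001501 A
|I_R3| = 0.0001501 A

Final answer: |I_R3| = 0.0001501 A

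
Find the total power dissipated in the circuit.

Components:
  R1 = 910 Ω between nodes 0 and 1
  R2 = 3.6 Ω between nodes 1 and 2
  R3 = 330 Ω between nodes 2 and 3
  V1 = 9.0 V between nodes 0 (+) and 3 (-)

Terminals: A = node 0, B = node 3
Nodal analysis, taking node 3 as the 0 V reference.
Source V1 fixes V_0 = 9 V.
KCL at each unknown node (sum of currents leaving = 0; resistances in Ω):
  Node 1: (V_1 - 9)/910 + (V_1 - V_2)/3.6 = 0
  Node 2: (V_2 - V_1)/3.6 + (V_2 - 0)/330 = 0
Collecting terms (coefficients in siemens):
  0.2789·V_1 - 0.2778·V_2 = 0.00989
  0.2808·V_2 - 0.2778·V_1 = 0
Determinant D = (0.2789)(0.2808) - (-0.2778)(-0.2778) = 0.00115
V_1 = [(0.00989)(0.2808) - (-0.2778)(0)]/D = 2.414 V
V_2 = [(0.2789)(0) - (0.00989)(-0.2778)]/D = 2.388 V
Power in each resistor, P = (ΔV)²/R:
  P_R1 = (9 - 2.414)²/910 = 0.04766 W
  P_R2 = (2.414 - 2.388)²/3.6 = 0.0001885 W
  P_R3 = (2.388 - 0)²/330 = 0.01728 W
P_total = P_R1 + P_R2 + P_R3 = 0.06513 W

Final answer: 0.06513 W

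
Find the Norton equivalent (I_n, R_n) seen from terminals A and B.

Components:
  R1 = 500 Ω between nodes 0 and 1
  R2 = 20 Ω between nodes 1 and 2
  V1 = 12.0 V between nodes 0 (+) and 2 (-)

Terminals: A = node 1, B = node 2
Find the Thévenin equivalent first; then I_n = V_th/R_th and R_n = R_th.
Step 1 — V_th is the open-circuit voltage V_A - V_B (nothing connected across the terminals).
Nodal analysis, taking node 2 as the 0 V reference.
Source V1 fixes V_0 = 12 V.
KCL at each unknown node (sum of currents leaving = 0; resistances in Ω):
  Node 1: (V_1 - 12)/500 + (V_1 - 0)/20 = 0
Collecting terms: 0.052 × V_1 = 0.024  =>  V_1 = 0.4615 V
V_th = V_1 - V_2 = 0.4615 - 0 = 0.4615 V
Step 2 — R_th: zero the source — replace V1 by a short circuit (node 2 merges into node 0) — and find the resistance seen between A (node 1) and B (node 0).
Reduce the network between node 1 (A) and node 0 (B) by series/parallel combination:
  Rp1 = R1 ‖ R2 (parallel, both between nodes 0 and 1) = 1/(1/500 + 1/20) = 19.23 Ω
R_th = 19.23 Ω
I_n = V_th/R_th = 0.4615/19.23 = 0.024 A, and R_n = R_th = 19.23 Ω

Final answer: I_n = 0.024 A, R_n = 19.23 Ω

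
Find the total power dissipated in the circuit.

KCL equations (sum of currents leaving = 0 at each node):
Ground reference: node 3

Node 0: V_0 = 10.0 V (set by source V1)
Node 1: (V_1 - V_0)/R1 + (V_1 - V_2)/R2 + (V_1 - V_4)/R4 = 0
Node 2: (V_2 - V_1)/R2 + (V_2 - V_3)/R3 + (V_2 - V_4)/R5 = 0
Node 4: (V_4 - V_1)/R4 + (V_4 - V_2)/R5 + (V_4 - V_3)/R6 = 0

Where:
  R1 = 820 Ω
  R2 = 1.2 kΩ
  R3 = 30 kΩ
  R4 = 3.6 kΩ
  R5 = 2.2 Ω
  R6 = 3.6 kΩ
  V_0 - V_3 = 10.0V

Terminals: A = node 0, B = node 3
Nodal analysis, taking node 3 as the 0 V reference.
Source V1 fixes V_0 = 10 V.
KCL at each unknown node (sum of currents leaving = 0; resistances in Ω):
  Node 1: (V_1 - 10)/820 + (V_1 - V_2)/1200 + (V_1 - V_4)/3600 = 0
  Node 2: (V_2 - V_1)/1200 + (V_2 - 0)/30000 + (V_2 - V_4)/2.2 = 0
  Node 4: (V_4 - V_1)/3600 + (V_4 - V_2)/2.2 + (V_4 - 0)/3600 = 0
Collecting terms (coefficients in siemens):
  0.002331·V_1 - 0.0008333·V_2 - 0.0002778·V_4 = 0.0122
  0.4554·V_2 - 0.0008333·V_1 - 0.4545·V_4 = 0
  0.4551·V_4 - 0.0002778·V_1 - 0.4545·V_2 = 0
Solving these 3 simultaneous equations (Gaussian elimination) gives:
  V_1 = 8.338 V, V_2 = 6.516 V, V_4 = 6.513 V
Power in each resistor, P = (ΔV)²/R:
  P_R1 = (10 - 8.338)²/820 = 0.003367 W
  P_R2 = (8.338 - 6.516)²/1200 = 0.002769 W
  P_R3 = (6.516 - 0)²/30000 = 0.001415 W
  P_R4 = (8.338 - 6.513)²/3600 = 0.000926 W
  P_R5 = (6.516 - 6.513)²/2.2 = 0.000003729 W
  P_R6 = (0 - 6.513)²/3600 = 0.01178 W
P_total = P_R1 + P_R2 + P_R3 + P_R4 + P_R5 + P_R6 = 0.02026 W

Final answer: 0.02026 W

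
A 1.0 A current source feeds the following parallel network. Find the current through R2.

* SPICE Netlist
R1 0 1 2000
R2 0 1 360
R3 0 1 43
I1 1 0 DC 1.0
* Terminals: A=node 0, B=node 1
All resistors sit directly between nodes 0 and 1, so they are in parallel and share one voltage V; the full source current 1 A splits among them.
1/R_par = 1/2000 + 1/360 + 1/43 = 0.02653 S  =>  R_par = 37.69 Ω
V = I × R_par = 1 × 37.69 = 37.69 V
I_R2 = V/R2 = 37.69/360 = 0.1047 A

Final answer: 0.1047 A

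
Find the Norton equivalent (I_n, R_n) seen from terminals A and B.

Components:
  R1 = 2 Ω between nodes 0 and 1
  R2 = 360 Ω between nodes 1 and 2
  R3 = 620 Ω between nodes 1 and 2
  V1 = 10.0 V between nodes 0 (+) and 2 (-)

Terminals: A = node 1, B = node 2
Find the Thévenin equivalent first; then I_n = V_th/R_th and R_n = R_th.
Step 1 — V_th is the open-circuit voltage V_A - V_B (nothing connected across the terminals).
Nodal analysis, taking node 2 as the 0 V reference.
Source V1 fixes V_0 = 10 V.
KCL at each unknown node (sum of currents leaving = 0; resistances in Ω):
  Node 1: (V_1 - 10)/2 + (V_1 - 0)/360 + (V_1 - 0)/620 = 0
Collecting terms: 0.5044 × V_1 = 5  =>  V_1 = 9.913 V
V_th = V_1 - V_2 = 9.913 - 0 = 9.913 V
Step 2 — R_th: zero the source — replace V1 by a short circuit (node 2 merges into node 0) — and find the resistance seen between A (node 1) and B (node 0).
Reduce the network between node 1 (A) and node 0 (B) by series/parallel combination:
  Rp1 = R1 ‖ R2 ‖ R3 (parallel, all between nodes 0 and 1) = 1/(1/2 + 1/360 + 1/620) = 1.983 Ω
R_th = 1.983 Ω
I_n = V_th/R_th = 9.913/1.983 = 5 A, and R_n = R_th = 1.983 Ω

Final answer: I_n = 5 A, R_n = 1.983 Ω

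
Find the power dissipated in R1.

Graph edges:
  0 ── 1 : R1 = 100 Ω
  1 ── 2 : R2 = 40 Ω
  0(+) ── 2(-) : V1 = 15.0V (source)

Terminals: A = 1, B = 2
Nodal analysis, taking node 2 as the 0 V reference.
Source V1 fixes V_0 = 15 V.
KCL at each unknown node (sum of currents leaving = 0; resistances in Ω):
  Node 1: (V_1 - 15)/100 + (V_1 - 0)/40 = 0
Collecting terms: 0.035 × V_1 = 0.15  =>  V_1 = 4.286 V
I_R1 = (V_0 - V_1)/R1 = (15 - 4.286)/100 = 0.1071 A
P_R1 = I_R1² × R1 = (0.1071)² × 100 = 1.148 W

Final answer: 1.148 W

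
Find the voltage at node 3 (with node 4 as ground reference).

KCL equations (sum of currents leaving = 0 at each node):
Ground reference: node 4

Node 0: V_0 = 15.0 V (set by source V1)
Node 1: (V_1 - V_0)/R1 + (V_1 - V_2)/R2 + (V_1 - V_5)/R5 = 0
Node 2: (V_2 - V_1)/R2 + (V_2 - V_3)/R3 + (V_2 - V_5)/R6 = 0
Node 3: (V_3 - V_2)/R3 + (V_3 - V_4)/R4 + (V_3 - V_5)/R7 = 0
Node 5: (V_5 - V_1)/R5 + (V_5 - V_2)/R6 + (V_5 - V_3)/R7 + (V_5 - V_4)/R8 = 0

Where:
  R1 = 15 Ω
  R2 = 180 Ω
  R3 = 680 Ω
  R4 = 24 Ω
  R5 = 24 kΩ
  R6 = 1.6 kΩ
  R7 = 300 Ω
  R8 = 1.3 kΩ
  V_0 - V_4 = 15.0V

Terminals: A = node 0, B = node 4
Nodal analysis, taking node 4 as the 0 V reference.
Source V1 fixes V_0 = 15 V.
KCL at each unknown node (sum of currents leaving = 0; resistances in Ω):
  Node 1: (V_1 - 15)/15 + (V_1 - V_2)/180 + (V_1 - V_5)/24000 = 0
  Node 2: (V_2 - V_1)/180 + (V_2 - V_3)/680 + (V_2 - V_5)/1600 = 0
  Node 3: (V_3 - V_2)/680 + (V_3 - 0)/24 + (V_3 - V_5)/300 = 0
  Node 5: (V_5 - V_1)/24000 + (V_5 - V_2)/1600 + (V_5 - V_3)/300 + (V_5 - 0)/1300 = 0
Collecting terms (coefficients in siemens):
  0.07226·V_1 - 0.005556·V_2 - 0.00004167·V_5 = 1
  0.007651·V_2 - 0.005556·V_1 - 0.001471·V_3 - 0.000625·V_5 = 0
  0.04647·V_3 - 0.001471·V_2 - 0.003333·V_5 = 0
  0.004769·V_5 - 0.00004167·V_1 - 0.000625·V_2 - 0.003333·V_3 = 0
Solving these 4 simultaneous equations (Gaussian elimination) gives:
  V_1 = 14.68 V, V_2 = 10.9 V, V_3 = 0.4809 V, V_5 = 1.893 V
The requested potential is V_3 = 0.4809 V.

Final answer: V_3 = 0.4809 V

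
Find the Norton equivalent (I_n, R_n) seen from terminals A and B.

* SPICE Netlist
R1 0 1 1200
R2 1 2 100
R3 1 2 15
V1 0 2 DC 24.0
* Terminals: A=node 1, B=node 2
Find the Thévenin equivalent first; then I_n = V_th/R_th and R_n = R_th.
Step 1 — V_th is the open-circuit voltage V_A - V_B (nothing connected across the terminals).
Nodal analysis, taking node 2 as the 0 V reference.
Source V1 fixes V_0 = 24 V.
KCL at each unknown node (sum of currents leaving = 0; resistances in Ω):
  Node 1: (V_1 - 24)/1200 + (V_1 - 0)/100 + (V_1 - 0)/15 = 0
Collecting terms: 0.0775 × V_1 = 0.02  =>  V_1 = 0.2581 V
V_th = V_1 - V_2 = 0.2581 - 0 = 0.2581 V
Step 2 — R_th: zero the source — replace V1 by a short circuit (node 2 merges into node 0) — and find the resistance seen between A (node 1) and B (node 0).
Reduce the network between node 1 (A) and node 0 (B) by series/parallel combination:
  Rp1 = R1 ‖ R2 ‖ R3 (parallel, all between nodes 0 and 1) = 1/(1/1200 + 1/100 + 1/15) = 12.9 Ω
R_th = 12.9 Ω
I_n = V_th/R_th = 0.2581/12.9 = 0.02 A, and R_n = R_th = 12.9 Ω

Final answer: I_n = 0.02 A, R_n = 12.9 Ω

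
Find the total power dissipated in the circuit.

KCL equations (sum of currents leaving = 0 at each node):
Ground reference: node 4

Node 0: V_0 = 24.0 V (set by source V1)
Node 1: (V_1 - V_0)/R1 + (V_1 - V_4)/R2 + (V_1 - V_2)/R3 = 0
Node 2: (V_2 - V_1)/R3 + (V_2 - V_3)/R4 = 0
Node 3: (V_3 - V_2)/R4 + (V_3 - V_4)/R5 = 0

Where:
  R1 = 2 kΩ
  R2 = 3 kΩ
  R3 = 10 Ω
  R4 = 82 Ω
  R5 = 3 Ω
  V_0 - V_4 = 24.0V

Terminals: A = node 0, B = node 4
Nodal analysis, taking node 4 as the 0 V reference.
Source V1 fixes V_0 = 24 V.
KCL at each unknown node (sum of currents leaving = 0; resistances in Ω):
  Node 1: (V_1 - 24)/2000 + (V_1 - 0)/3000 + (V_1 - V_2)/10 = 0
  Node 2: (V_2 - V_1)/10 + (V_2 - V_3)/82 = 0
  Node 3: (V_3 - V_2)/82 + (V_3 - 0)/3 = 0
Collecting terms (coefficients in siemens):
  0.1008·V_1 - 0.1·V_2 = 0.012
  0.1122·V_2 - 0.1·V_1 - 0.0122·V_3 = 0
  0.3455·V_3 - 0.0122·V_2 = 0
Solving these 3 simultaneous equations (Gaussian elimination) gives:
  V_1 = 1.056 V, V_2 = 0.9452 V, V_3 = 0.03336 V
Power in each resistor, P = (ΔV)²/R:
  P_R1 = (24 - 1.056)²/2000 = 0.2632 W
  P_R2 = (1.056 - 0)²/3000 = 0.000372 W
  P_R3 = (1.056 - 0.9452)²/10 = 0.001236 W
  P_R4 = (0.9452 - 0.03336)²/82 = 0.01014 W
  P_R5 = (0.03336 - 0)²/3 = 0.0003709 W
P_total = P_R1 + P_R2 + P_R3 + P_R4 + P_R5 = 0.2753 W

Final answer: 0.2753 W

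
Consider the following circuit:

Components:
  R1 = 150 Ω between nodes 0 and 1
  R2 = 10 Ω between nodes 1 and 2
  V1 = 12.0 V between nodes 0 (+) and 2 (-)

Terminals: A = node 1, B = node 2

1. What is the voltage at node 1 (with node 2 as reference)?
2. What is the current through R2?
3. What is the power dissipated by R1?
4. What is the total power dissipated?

Nodal analysis, taking node 2 as the 0 V reference.
Source V1 fixes V_0 = 12 V.
KCL at each unknown node (sum of currents leaving = 0; resistances in Ω):
  Node 1: (V_1 - 12)/150 + (V_1 - 0)/10 = 0
Collecting terms: 0.1067 × V_1 = 0.08  =>  V_1 = 0.75 V
Part 1:
  Read off the nodal solution: V_1 = 0.75 V
Part 2:
  I_R2 = (V_1 - V_2)/R2 = (0.75 - 0)/10 = 0.075 A
  Magnitude: I_R2 = 0.075 A
Part 3:
  I_R1 = (V_0 - V_1)/R1 = (12 - 0.75)/150 = 0.075 A
  P_R1 = I_R1² × R1 = (0.075)² × 150 = 0.8438 W
Part 4:
  Power in each resistor, P = (ΔV)²/R:
    P_R1 = (12 - 0.75)²/150 = 0.8438 W
    P_R2 = (0.75 - 0)²/10 = 0.05625 W
  P_total = P_R1 + P_R2 = 0.9 W

Final answers:
1. V_1 = 0.75 V
2. I_R2 = 0.075 A
3. P_R1 = 0.8438 W
4. P_total = 0.9 W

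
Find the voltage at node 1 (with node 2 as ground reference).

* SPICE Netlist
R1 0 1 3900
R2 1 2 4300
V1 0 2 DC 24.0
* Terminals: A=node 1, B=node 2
Nodal analysis, taking node 2 as the 0 V reference.
Source V1 fixes V_0 = 24 V.
KCL at each unknown node (sum of currents leaving = 0; resistances in Ω):
  Node 1: (V_1 - 24)/3900 + (V_1 - 0)/4300 = 0
Collecting terms: 0.000489 × V_1 = 0.006154  =>  V_1 = 12.59 V
The requested potential is V_1 = 12.59 V.

Final answer: V_1 = 12.59 V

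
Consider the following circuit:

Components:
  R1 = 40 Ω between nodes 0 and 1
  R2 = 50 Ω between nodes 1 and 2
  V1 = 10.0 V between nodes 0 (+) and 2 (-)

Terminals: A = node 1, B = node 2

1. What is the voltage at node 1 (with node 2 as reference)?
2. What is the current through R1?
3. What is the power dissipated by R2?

Nodal analysis, taking node 2 as the 0 V reference.
Source V1 fixes V_0 = 10 V.
KCL at each unknown node (sum of currents leaving = 0; resistances in Ω):
  Node 1: (V_1 - 10)/40 + (V_1 - 0)/50 = 0
Collecting terms: 0.045 × V_1 = 0.25  =>  V_1 = 5.556 V
Part 1:
  Read off the nodal solution: V_1 = 5.556 V
Part 2:
  I_R1 = (V_0 - V_1)/R1 = (10 - 5.556)/40 = 0.1111 A
  Magnitude: I_R1 = 0.1111 A
Part 3:
  I_R2 = (V_1 - V_2)/R2 = (5.556 - 0)/50 = 0.1111 A
  P_R2 = I_R2² × R2 = (0.1111)² × 50 = 0.6173 W

Final answers:
1. V_1 = 5.556 V
2. I_R1 = 0.1111 A
3. P_R2 = 0.6173 W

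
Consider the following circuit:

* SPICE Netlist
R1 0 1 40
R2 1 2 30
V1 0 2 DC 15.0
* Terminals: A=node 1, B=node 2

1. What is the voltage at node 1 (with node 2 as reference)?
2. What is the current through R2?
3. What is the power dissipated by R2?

Nodal analysis, taking node 2 as the 0 V reference.
Source V1 fixes V_0 = 15 V.
KCL at each unknown node (sum of currents leaving = 0; resistances in Ω):
  Node 1: (V_1 - 15)/40 + (V_1 - 0)/30 = 0
Collecting terms: 0.05833 × V_1 = 0.375  =>  V_1 = 6.429 V
Part 1:
  Read off the nodal solution: V_1 = 6.429 V
Part 2:
  I_R2 = (V_1 - V_2)/R2 = (6.429 - 0)/30 = 0.2143 A
  Magnitude: I_R2 = 0.2143 A
Part 3:
  I_R2 = (V_1 - V_2)/R2 = (6.429 - 0)/30 = 0.2143 A
  P_R2 = I_R2² × R2 = (0.2143)² × 30 = 1.378 W

Final answers:
1. V_1 = 6.429 V
2. I_R2 = 0.2143 A
3. P_R2 = 1.378 W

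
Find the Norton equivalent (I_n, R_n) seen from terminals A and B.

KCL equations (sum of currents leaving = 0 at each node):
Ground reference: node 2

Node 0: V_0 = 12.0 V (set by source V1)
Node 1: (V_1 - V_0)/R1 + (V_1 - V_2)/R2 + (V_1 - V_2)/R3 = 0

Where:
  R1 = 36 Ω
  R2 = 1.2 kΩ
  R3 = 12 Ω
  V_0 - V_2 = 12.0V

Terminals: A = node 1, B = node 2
Find the Thévenin equivalent first; then I_n = V_th/R_th and R_n = R_th.
Step 1 — V_th is the open-circuit voltage V_A - V_B (nothing connected across the terminals).
Nodal analysis, taking node 2 as the 0 V reference.
Source V1 fixes V_0 = 12 V.
KCL at each unknown node (sum of currents leaving = 0; resistances in Ω):
  Node 1: (V_1 - 12)/36 + (V_1 - 0)/1200 + (V_1 - 0)/12 = 0
Collecting terms: 0.1119 × V_1 = 0.3333  =>  V_1 = 2.978 V
V_th = V_1 - V_2 = 2.978 - 0 = 2.978 V
Step 2 — R_th: zero the source — replace V1 by a short circuit (node 2 merges into node 0) — and find the resistance seen between A (node 1) and B (node 0).
Reduce the network between node 1 (A) and node 0 (B) by series/parallel combination:
  Rp1 = R1 ‖ R2 ‖ R3 (parallel, all between nodes 0 and 1) = 1/(1/36 + 1/1200 + 1/12) = 8.933 Ω
R_th = 8.933 Ω
I_n = V_th/R_th = 2.978/8.933 = 0.3333 A, and R_n = R_th = 8.933 Ω

Final answer: I_n = 0.3333 A, R_n = 8.933 Ω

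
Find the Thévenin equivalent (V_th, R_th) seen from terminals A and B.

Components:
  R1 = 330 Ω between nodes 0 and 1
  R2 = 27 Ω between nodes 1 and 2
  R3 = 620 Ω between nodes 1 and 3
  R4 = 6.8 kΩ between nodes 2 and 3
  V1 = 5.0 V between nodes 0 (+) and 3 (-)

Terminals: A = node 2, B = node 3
Step 1 — V_th is the open-circuit voltage V_A - V_B (nothing connected across the terminals).
Nodal analysis, taking node 3 as the 0 V reference.
Source V1 fixes V_0 = 5 V.
KCL at each unknown node (sum of currents leaving = 0; resistances in Ω):
  Node 1: (V_1 - 5)/330 + (V_1 - V_2)/27 + (V_1 - 0)/620 = 0
  Node 2: (V_2 - V_1)/27 + (V_2 - 0)/6800 = 0
Collecting terms (coefficients in siemens):
  0.04168·V_1 - 0.03704·V_2 = 0.01515
  0.03718·V_2 - 0.03704·V_1 = 0
Determinant D = (0.04168)(0.03718) - (-0.03704)(-0.03704) = 0.0001781
V_1 = [(0.01515)(0.03718) - (-0.03704)(0)]/D = 3.163 V
V_2 = [(0.04168)(0) - (0.01515)(-0.03704)]/D = 3.151 V
V_th = V_2 - V_3 = 3.151 - 0 = 3.151 V
Step 2 — R_th: zero the source — replace V1 by a short circuit (node 3 merges into node 0) — and find the resistance seen between A (node 2) and B (node 0).
Reduce the network between node 2 (A) and node 0 (B) by series/parallel combination:
  Rp1 = R1 ‖ R3 (parallel, both between nodes 0 and 1) = 1/(1/330 + 1/620) = 215.4 Ω
  Rs1 = R2 + Rp1 (series, joined only at node 1) = 27 + 215.4 = 242.4 Ω
  Rp2 = R4 ‖ Rs1 (parallel, both between nodes 0 and 2) = 1/(1/6800 + 1/242.4) = 234 Ω
R_th = 234 Ω

Final answer: V_th = 3.151 V, R_th = 234 Ω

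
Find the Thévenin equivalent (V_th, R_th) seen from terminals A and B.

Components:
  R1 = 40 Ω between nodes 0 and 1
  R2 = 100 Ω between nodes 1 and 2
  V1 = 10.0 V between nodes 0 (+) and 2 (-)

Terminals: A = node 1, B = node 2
Step 1 — V_th is the open-circuit voltage V_A - V_B (nothing connected across the terminals).
Nodal analysis, taking node 2 as the 0 V reference.
Source V1 fixes V_0 = 10 V.
KCL at each unknown node (sum of currents leaving = 0; resistances in Ω):
  Node 1: (V_1 - 10)/40 + (V_1 - 0)/100 = 0
Collecting terms: 0.035 × V_1 = 0.25  =>  V_1 = 7.143 V
V_th = V_1 - V_2 = 7.143 - 0 = 7.143 V
Step 2 — R_th: zero the source — replace V1 by a short circuit (node 2 merges into node 0) — and find the resistance seen between A (node 1) and B (node 0).
Reduce the network between node 1 (A) and node 0 (B) by series/parallel combination:
  Rp1 = R1 ‖ R2 (parallel, both between nodes 0 and 1) = 1/(1/40 + 1/100) = 28.57 Ω
R_th = 28.57 Ω

Final answer: V_th = 7.143 V, R_th = 28.57 Ω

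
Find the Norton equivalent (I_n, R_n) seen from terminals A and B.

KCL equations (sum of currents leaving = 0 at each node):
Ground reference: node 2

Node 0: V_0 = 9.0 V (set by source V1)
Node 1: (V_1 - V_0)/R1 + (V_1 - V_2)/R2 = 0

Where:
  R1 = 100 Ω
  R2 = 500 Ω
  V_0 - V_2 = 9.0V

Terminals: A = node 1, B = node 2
Find the Thévenin equivalent first; then I_n = V_th/R_th and R_n = R_th.
Step 1 — V_th is the open-circuit voltage V_A - V_B (nothing connected across the terminals).
Nodal analysis, taking node 2 as the 0 V reference.
Source V1 fixes V_0 = 9 V.
KCL at each unknown node (sum of currents leaving = 0; resistances in Ω):
  Node 1: (V_1 - 9)/100 + (V_1 - 0)/500 = 0
Collecting terms: 0.012 × V_1 = 0.09  =>  V_1 = 7.5 V
V_th = V_1 - V_2 = 7.5 - 0 = 7.5 V
Step 2 — R_th: zero the source — replace V1 by a short circuit (node 2 merges into node 0) — and find the resistance seen between A (node 1) and B (node 0).
Reduce the network between node 1 (A) and node 0 (B) by series/parallel combination:
  Rp1 = R1 ‖ R2 (parallel, both between nodes 0 and 1) = 1/(1/100 + 1/500) = 83.33 Ω
R_th = 83.33 Ω
I_n = V_th/R_th = 7.5/83.33 = 0.09 A, and R_n = R_th = 83.33 Ω

Final answer: I_n = 0.09 A, R_n = 83.33 Ω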